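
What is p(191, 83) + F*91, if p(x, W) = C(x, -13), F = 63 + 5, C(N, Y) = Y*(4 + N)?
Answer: 3653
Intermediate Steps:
F = 68
p(x, W) = -52 - 13*x (p(x, W) = -13*(4 + x) = -52 - 13*x)
p(191, 83) + F*91 = (-52 - 13*191) + 68*91 = (-52 - 2483) + 6188 = -2535 + 6188 = 3653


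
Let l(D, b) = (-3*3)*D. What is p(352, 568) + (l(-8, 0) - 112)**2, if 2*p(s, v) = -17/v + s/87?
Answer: 158329657/98832 ≈ 1602.0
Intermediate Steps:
l(D, b) = -9*D
p(s, v) = -17/(2*v) + s/174 (p(s, v) = (-17/v + s/87)/2 = -17/(2*v) + s/174)
p(352, 568) + (l(-8, 0) - 112)**2 = (1/174)*(-1479 + 352*568)/568 + (-9*(-8) - 112)**2 = (1/174)*(1/568)*(-1479 + 199936) + (72 - 112)**2 = (1/174)*(1/568)*198457 + (-40)**2 = 198457/98832 + 1600 = 158329657/98832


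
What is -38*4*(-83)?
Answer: 12616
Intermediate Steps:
-38*4*(-83) = -152*(-83) = 12616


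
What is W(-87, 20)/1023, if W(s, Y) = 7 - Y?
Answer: -13/1023 ≈ -0.012708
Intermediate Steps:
W(-87, 20)/1023 = (7 - 1*20)/1023 = (7 - 20)*(1/1023) = -13*1/1023 = -13/1023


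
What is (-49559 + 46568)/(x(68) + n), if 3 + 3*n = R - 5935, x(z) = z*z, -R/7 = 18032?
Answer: 2991/39430 ≈ 0.075856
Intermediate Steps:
R = -126224 (R = -7*18032 = -126224)
x(z) = z²
n = -44054 (n = -1 + (-126224 - 5935)/3 = -1 + (⅓)*(-132159) = -1 - 44053 = -44054)
(-49559 + 46568)/(x(68) + n) = (-49559 + 46568)/(68² - 44054) = -2991/(4624 - 44054) = -2991/(-39430) = -2991*(-1/39430) = 2991/39430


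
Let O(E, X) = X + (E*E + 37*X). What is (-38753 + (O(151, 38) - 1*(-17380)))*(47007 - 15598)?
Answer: 90206648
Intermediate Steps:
O(E, X) = E² + 38*X (O(E, X) = X + (E² + 37*X) = E² + 38*X)
(-38753 + (O(151, 38) - 1*(-17380)))*(47007 - 15598) = (-38753 + ((151² + 38*38) - 1*(-17380)))*(47007 - 15598) = (-38753 + ((22801 + 1444) + 17380))*31409 = (-38753 + (24245 + 17380))*31409 = (-38753 + 41625)*31409 = 2872*31409 = 90206648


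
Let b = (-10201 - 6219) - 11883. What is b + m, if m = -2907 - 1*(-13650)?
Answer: -17560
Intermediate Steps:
b = -28303 (b = -16420 - 11883 = -28303)
m = 10743 (m = -2907 + 13650 = 10743)
b + m = -28303 + 10743 = -17560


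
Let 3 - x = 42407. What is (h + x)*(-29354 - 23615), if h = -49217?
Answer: 4853072749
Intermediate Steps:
x = -42404 (x = 3 - 1*42407 = 3 - 42407 = -42404)
(h + x)*(-29354 - 23615) = (-49217 - 42404)*(-29354 - 23615) = -91621*(-52969) = 4853072749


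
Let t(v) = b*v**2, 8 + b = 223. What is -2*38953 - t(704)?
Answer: -106635346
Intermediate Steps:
b = 215 (b = -8 + 223 = 215)
t(v) = 215*v**2
-2*38953 - t(704) = -2*38953 - 215*704**2 = -77906 - 215*495616 = -77906 - 1*106557440 = -77906 - 106557440 = -106635346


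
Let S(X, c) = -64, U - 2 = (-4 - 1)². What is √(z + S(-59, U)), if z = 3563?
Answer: √3499 ≈ 59.152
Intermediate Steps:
U = 27 (U = 2 + (-4 - 1)² = 2 + (-5)² = 2 + 25 = 27)
√(z + S(-59, U)) = √(3563 - 64) = √3499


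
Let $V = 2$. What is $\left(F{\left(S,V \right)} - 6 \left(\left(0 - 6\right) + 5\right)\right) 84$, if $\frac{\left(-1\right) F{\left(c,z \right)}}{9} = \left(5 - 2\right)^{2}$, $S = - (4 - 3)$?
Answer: $-6300$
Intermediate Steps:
$S = -1$ ($S = \left(-1\right) 1 = -1$)
$F{\left(c,z \right)} = -81$ ($F{\left(c,z \right)} = - 9 \left(5 - 2\right)^{2} = - 9 \cdot 3^{2} = \left(-9\right) 9 = -81$)
$\left(F{\left(S,V \right)} - 6 \left(\left(0 - 6\right) + 5\right)\right) 84 = \left(-81 - 6 \left(\left(0 - 6\right) + 5\right)\right) 84 = \left(-81 - 6 \left(-6 + 5\right)\right) 84 = \left(-81 - -6\right) 84 = \left(-81 + 6\right) 84 = \left(-75\right) 84 = -6300$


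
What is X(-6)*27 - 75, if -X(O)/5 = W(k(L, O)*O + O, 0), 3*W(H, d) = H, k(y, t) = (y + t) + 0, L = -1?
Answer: -1695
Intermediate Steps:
k(y, t) = t + y (k(y, t) = (t + y) + 0 = t + y)
W(H, d) = H/3
X(O) = -5*O/3 - 5*O*(-1 + O)/3 (X(O) = -5*((O - 1)*O + O)/3 = -5*((-1 + O)*O + O)/3 = -5*(O*(-1 + O) + O)/3 = -5*(O + O*(-1 + O))/3 = -5*(O/3 + O*(-1 + O)/3) = -5*O/3 - 5*O*(-1 + O)/3)
X(-6)*27 - 75 = -5/3*(-6)²*27 - 75 = -5/3*36*27 - 75 = -60*27 - 75 = -1620 - 75 = -1695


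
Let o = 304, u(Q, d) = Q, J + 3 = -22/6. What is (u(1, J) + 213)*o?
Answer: 65056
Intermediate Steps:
J = -20/3 (J = -3 - 22/6 = -3 - 22*⅙ = -3 - 11/3 = -20/3 ≈ -6.6667)
(u(1, J) + 213)*o = (1 + 213)*304 = 214*304 = 65056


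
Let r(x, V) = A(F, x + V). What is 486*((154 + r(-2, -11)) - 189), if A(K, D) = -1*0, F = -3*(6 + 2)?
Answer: -17010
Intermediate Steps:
F = -24 (F = -3*8 = -24)
A(K, D) = 0
r(x, V) = 0
486*((154 + r(-2, -11)) - 189) = 486*((154 + 0) - 189) = 486*(154 - 189) = 486*(-35) = -17010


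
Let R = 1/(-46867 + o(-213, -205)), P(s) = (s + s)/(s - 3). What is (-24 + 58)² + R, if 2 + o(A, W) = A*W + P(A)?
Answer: 133255552/115273 ≈ 1156.0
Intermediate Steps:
P(s) = 2*s/(-3 + s) (P(s) = (2*s)/(-3 + s) = 2*s/(-3 + s))
o(A, W) = -2 + A*W + 2*A/(-3 + A) (o(A, W) = -2 + (A*W + 2*A/(-3 + A)) = -2 + A*W + 2*A/(-3 + A))
R = -36/115273 (R = 1/(-46867 + (2*(-213) + (-3 - 213)*(-2 - 213*(-205)))/(-3 - 213)) = 1/(-46867 + (-426 - 216*(-2 + 43665))/(-216)) = 1/(-46867 - (-426 - 216*43663)/216) = 1/(-46867 - (-426 - 9431208)/216) = 1/(-46867 - 1/216*(-9431634)) = 1/(-46867 + 1571939/36) = 1/(-115273/36) = -36/115273 ≈ -0.00031230)
(-24 + 58)² + R = (-24 + 58)² - 36/115273 = 34² - 36/115273 = 1156 - 36/115273 = 133255552/115273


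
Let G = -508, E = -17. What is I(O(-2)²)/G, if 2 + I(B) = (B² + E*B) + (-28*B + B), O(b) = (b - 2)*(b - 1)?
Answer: -7199/254 ≈ -28.343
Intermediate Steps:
O(b) = (-1 + b)*(-2 + b) (O(b) = (-2 + b)*(-1 + b) = (-1 + b)*(-2 + b))
I(B) = -2 + B² - 44*B (I(B) = -2 + ((B² - 17*B) + (-28*B + B)) = -2 + ((B² - 17*B) - 27*B) = -2 + (B² - 44*B) = -2 + B² - 44*B)
I(O(-2)²)/G = (-2 + ((2 + (-2)² - 3*(-2))²)² - 44*(2 + (-2)² - 3*(-2))²)/(-508) = (-2 + ((2 + 4 + 6)²)² - 44*(2 + 4 + 6)²)*(-1/508) = (-2 + (12²)² - 44*12²)*(-1/508) = (-2 + 144² - 44*144)*(-1/508) = (-2 + 20736 - 6336)*(-1/508) = 14398*(-1/508) = -7199/254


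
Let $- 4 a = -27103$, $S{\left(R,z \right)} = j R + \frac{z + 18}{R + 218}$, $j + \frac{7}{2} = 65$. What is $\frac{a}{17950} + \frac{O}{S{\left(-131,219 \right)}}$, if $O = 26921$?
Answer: $- \frac{99449486143}{33539144200} \approx -2.9652$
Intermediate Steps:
$j = \frac{123}{2}$ ($j = - \frac{7}{2} + 65 = \frac{123}{2} \approx 61.5$)
$S{\left(R,z \right)} = \frac{123 R}{2} + \frac{18 + z}{218 + R}$ ($S{\left(R,z \right)} = \frac{123 R}{2} + \frac{z + 18}{R + 218} = \frac{123 R}{2} + \frac{18 + z}{218 + R}$)
$a = \frac{27103}{4}$ ($a = \left(- \frac{1}{4}\right) \left(-27103\right) = \frac{27103}{4} \approx 6775.8$)
$\frac{a}{17950} + \frac{O}{S{\left(-131,219 \right)}} = \frac{27103}{4 \cdot 17950} + \frac{26921}{\frac{1}{218 - 131} \left(18 + 219 + 13407 \left(-131\right) + \frac{123 \left(-131\right)^{2}}{2}\right)} = \frac{27103}{4} \cdot \frac{1}{17950} + \frac{26921}{\frac{1}{87} \left(18 + 219 - 1756317 + \frac{123}{2} \cdot 17161\right)} = \frac{27103}{71800} + \frac{26921}{\frac{1}{87} \left(18 + 219 - 1756317 + \frac{2110803}{2}\right)} = \frac{27103}{71800} + \frac{26921}{\frac{1}{87} \left(- \frac{1401357}{2}\right)} = \frac{27103}{71800} + \frac{26921}{- \frac{467119}{58}} = \frac{27103}{71800} + 26921 \left(- \frac{58}{467119}\right) = \frac{27103}{71800} - \frac{1561418}{467119} = - \frac{99449486143}{33539144200}$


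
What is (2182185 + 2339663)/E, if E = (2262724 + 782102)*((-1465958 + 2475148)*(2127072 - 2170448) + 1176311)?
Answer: -118996/3507435158359383 ≈ -3.3927e-11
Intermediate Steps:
E = -133282536017656554 (E = 3044826*(1009190*(-43376) + 1176311) = 3044826*(-43774625440 + 1176311) = 3044826*(-43773449129) = -133282536017656554)
(2182185 + 2339663)/E = (2182185 + 2339663)/(-133282536017656554) = 4521848*(-1/133282536017656554) = -118996/3507435158359383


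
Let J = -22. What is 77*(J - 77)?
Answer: -7623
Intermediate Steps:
77*(J - 77) = 77*(-22 - 77) = 77*(-99) = -7623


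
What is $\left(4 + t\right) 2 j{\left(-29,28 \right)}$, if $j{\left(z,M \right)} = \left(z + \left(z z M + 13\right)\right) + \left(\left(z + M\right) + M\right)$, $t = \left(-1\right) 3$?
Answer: $47118$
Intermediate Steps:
$t = -3$
$j{\left(z,M \right)} = 13 + 2 M + 2 z + M z^{2}$ ($j{\left(z,M \right)} = \left(z + \left(z^{2} M + 13\right)\right) + \left(\left(M + z\right) + M\right) = \left(z + \left(M z^{2} + 13\right)\right) + \left(z + 2 M\right) = \left(z + \left(13 + M z^{2}\right)\right) + \left(z + 2 M\right) = \left(13 + z + M z^{2}\right) + \left(z + 2 M\right) = 13 + 2 M + 2 z + M z^{2}$)
$\left(4 + t\right) 2 j{\left(-29,28 \right)} = \left(4 - 3\right) 2 \left(13 + 2 \cdot 28 + 2 \left(-29\right) + 28 \left(-29\right)^{2}\right) = 1 \cdot 2 \left(13 + 56 - 58 + 28 \cdot 841\right) = 2 \left(13 + 56 - 58 + 23548\right) = 2 \cdot 23559 = 47118$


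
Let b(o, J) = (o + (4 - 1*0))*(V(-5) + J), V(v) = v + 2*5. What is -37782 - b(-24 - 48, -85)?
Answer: -43222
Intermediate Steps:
V(v) = 10 + v (V(v) = v + 10 = 10 + v)
b(o, J) = (4 + o)*(5 + J) (b(o, J) = (o + (4 - 1*0))*((10 - 5) + J) = (o + (4 + 0))*(5 + J) = (o + 4)*(5 + J) = (4 + o)*(5 + J))
-37782 - b(-24 - 48, -85) = -37782 - (20 + 4*(-85) + 5*(-24 - 48) - 85*(-24 - 48)) = -37782 - (20 - 340 + 5*(-72) - 85*(-72)) = -37782 - (20 - 340 - 360 + 6120) = -37782 - 1*5440 = -37782 - 5440 = -43222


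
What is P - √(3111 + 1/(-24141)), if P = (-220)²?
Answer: 48400 - 5*√72522122946/24141 ≈ 48344.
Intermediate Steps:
P = 48400
P - √(3111 + 1/(-24141)) = 48400 - √(3111 + 1/(-24141)) = 48400 - √(3111 - 1/24141) = 48400 - √(75102650/24141) = 48400 - 5*√72522122946/24141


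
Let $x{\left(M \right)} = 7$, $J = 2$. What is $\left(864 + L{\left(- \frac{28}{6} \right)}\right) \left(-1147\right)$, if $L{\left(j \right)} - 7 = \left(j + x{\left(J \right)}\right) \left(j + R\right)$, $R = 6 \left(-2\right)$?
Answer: $- \frac{8589883}{9} \approx -9.5443 \cdot 10^{5}$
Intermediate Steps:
$R = -12$
$L{\left(j \right)} = 7 + \left(-12 + j\right) \left(7 + j\right)$ ($L{\left(j \right)} = 7 + \left(j + 7\right) \left(j - 12\right) = 7 + \left(7 + j\right) \left(-12 + j\right) = 7 + \left(-12 + j\right) \left(7 + j\right)$)
$\left(864 + L{\left(- \frac{28}{6} \right)}\right) \left(-1147\right) = \left(864 - \left(77 - \frac{196}{9} + 5 \left(-28\right) \frac{1}{6}\right)\right) \left(-1147\right) = \left(864 - \left(\frac{161}{3} - \frac{196}{9}\right)\right) \left(-1147\right) = \left(864 + \left(-77 + \frac{196}{9} + \frac{70}{3}\right)\right) \left(-1147\right) = \left(864 - \frac{287}{9}\right) \left(-1147\right) = \frac{7489}{9} \left(-1147\right) = - \frac{8589883}{9}$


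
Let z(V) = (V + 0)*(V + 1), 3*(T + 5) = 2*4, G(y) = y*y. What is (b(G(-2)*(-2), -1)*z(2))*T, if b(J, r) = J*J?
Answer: -896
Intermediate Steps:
G(y) = y²
T = -7/3 (T = -5 + (2*4)/3 = -5 + (⅓)*8 = -5 + 8/3 = -7/3 ≈ -2.3333)
z(V) = V*(1 + V)
b(J, r) = J²
(b(G(-2)*(-2), -1)*z(2))*T = (((-2)²*(-2))²*(2*(1 + 2)))*(-7/3) = ((4*(-2))²*(2*3))*(-7/3) = ((-8)²*6)*(-7/3) = (64*6)*(-7/3) = 384*(-7/3) = -896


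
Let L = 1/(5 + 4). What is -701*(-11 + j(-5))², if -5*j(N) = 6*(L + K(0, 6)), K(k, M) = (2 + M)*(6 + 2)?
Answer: -1219572461/225 ≈ -5.4203e+6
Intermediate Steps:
L = ⅑ (L = 1/9 = ⅑ ≈ 0.11111)
K(k, M) = 16 + 8*M (K(k, M) = (2 + M)*8 = 16 + 8*M)
j(N) = -1154/15 (j(N) = -6*(⅑ + (16 + 8*6))/5 = -6*(⅑ + (16 + 48))/5 = -6*(⅑ + 64)/5 = -6*577/(5*9) = -⅕*1154/3 = -1154/15)
-701*(-11 + j(-5))² = -701*(-11 - 1154/15)² = -701*(-1319/15)² = -701*1739761/225 = -1219572461/225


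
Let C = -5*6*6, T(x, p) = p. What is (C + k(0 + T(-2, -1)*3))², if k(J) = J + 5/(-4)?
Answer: 543169/16 ≈ 33948.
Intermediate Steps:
k(J) = -5/4 + J (k(J) = J + 5*(-¼) = J - 5/4 = -5/4 + J)
C = -180 (C = -30*6 = -180)
(C + k(0 + T(-2, -1)*3))² = (-180 + (-5/4 + (0 - 1*3)))² = (-180 + (-5/4 + (0 - 3)))² = (-180 + (-5/4 - 3))² = (-180 - 17/4)² = (-737/4)² = 543169/16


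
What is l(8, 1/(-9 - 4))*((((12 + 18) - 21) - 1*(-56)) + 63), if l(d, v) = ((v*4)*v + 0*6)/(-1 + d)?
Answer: 512/1183 ≈ 0.43280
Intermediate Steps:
l(d, v) = 4*v²/(-1 + d) (l(d, v) = ((4*v)*v + 0)/(-1 + d) = (4*v² + 0)/(-1 + d) = (4*v²)/(-1 + d) = 4*v²/(-1 + d))
l(8, 1/(-9 - 4))*((((12 + 18) - 21) - 1*(-56)) + 63) = (4*(1/(-9 - 4))²/(-1 + 8))*((((12 + 18) - 21) - 1*(-56)) + 63) = (4*(1/(-13))²/7)*(((30 - 21) + 56) + 63) = (4*(-1/13)²*(⅐))*((9 + 56) + 63) = (4*(1/169)*(⅐))*(65 + 63) = (4/1183)*128 = 512/1183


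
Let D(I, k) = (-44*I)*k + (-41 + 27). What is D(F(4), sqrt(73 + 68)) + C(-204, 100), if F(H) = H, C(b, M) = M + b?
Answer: -118 - 176*sqrt(141) ≈ -2207.9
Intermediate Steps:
D(I, k) = -14 - 44*I*k (D(I, k) = -44*I*k - 14 = -14 - 44*I*k)
D(F(4), sqrt(73 + 68)) + C(-204, 100) = (-14 - 44*4*sqrt(73 + 68)) + (100 - 204) = (-14 - 44*4*sqrt(141)) - 104 = (-14 - 176*sqrt(141)) - 104 = -118 - 176*sqrt(141)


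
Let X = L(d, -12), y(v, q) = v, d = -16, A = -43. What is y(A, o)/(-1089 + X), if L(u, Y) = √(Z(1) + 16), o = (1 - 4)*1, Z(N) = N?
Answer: 46827/1185904 + 43*√17/1185904 ≈ 0.039636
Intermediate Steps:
o = -3 (o = -3*1 = -3)
L(u, Y) = √17 (L(u, Y) = √(1 + 16) = √17)
X = √17 ≈ 4.1231
y(A, o)/(-1089 + X) = -43/(-1089 + √17)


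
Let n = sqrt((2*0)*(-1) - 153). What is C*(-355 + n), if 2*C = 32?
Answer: -5680 + 48*I*sqrt(17) ≈ -5680.0 + 197.91*I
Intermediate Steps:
C = 16 (C = (1/2)*32 = 16)
n = 3*I*sqrt(17) (n = sqrt(0*(-1) - 153) = sqrt(0 - 153) = sqrt(-153) = 3*I*sqrt(17) ≈ 12.369*I)
C*(-355 + n) = 16*(-355 + 3*I*sqrt(17)) = -5680 + 48*I*sqrt(17)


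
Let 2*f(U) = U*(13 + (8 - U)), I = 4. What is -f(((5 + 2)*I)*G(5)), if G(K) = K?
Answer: 8330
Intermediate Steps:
f(U) = U*(21 - U)/2 (f(U) = (U*(13 + (8 - U)))/2 = (U*(21 - U))/2 = U*(21 - U)/2)
-f(((5 + 2)*I)*G(5)) = -((5 + 2)*4)*5*(21 - (5 + 2)*4*5)/2 = -(7*4)*5*(21 - 7*4*5)/2 = -28*5*(21 - 28*5)/2 = -140*(21 - 1*140)/2 = -140*(21 - 140)/2 = -140*(-119)/2 = -1*(-8330) = 8330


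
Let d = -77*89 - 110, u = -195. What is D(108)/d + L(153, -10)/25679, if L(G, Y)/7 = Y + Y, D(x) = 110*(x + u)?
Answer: 7417370/5418269 ≈ 1.3690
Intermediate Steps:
D(x) = -21450 + 110*x (D(x) = 110*(x - 195) = 110*(-195 + x) = -21450 + 110*x)
L(G, Y) = 14*Y (L(G, Y) = 7*(Y + Y) = 7*(2*Y) = 14*Y)
d = -6963 (d = -6853 - 110 = -6963)
D(108)/d + L(153, -10)/25679 = (-21450 + 110*108)/(-6963) + (14*(-10))/25679 = (-21450 + 11880)*(-1/6963) - 140*1/25679 = -9570*(-1/6963) - 140/25679 = 290/211 - 140/25679 = 7417370/5418269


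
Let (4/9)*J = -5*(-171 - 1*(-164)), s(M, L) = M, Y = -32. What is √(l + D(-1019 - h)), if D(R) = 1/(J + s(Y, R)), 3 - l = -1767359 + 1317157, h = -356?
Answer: √15743219393/187 ≈ 670.97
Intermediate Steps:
l = 450205 (l = 3 - (-1767359 + 1317157) = 3 - 1*(-450202) = 3 + 450202 = 450205)
J = 315/4 (J = 9*(-5*(-171 - 1*(-164)))/4 = 9*(-5*(-171 + 164))/4 = 9*(-5*(-7))/4 = (9/4)*35 = 315/4 ≈ 78.750)
D(R) = 4/187 (D(R) = 1/(315/4 - 32) = 1/(187/4) = 4/187)
√(l + D(-1019 - h)) = √(450205 + 4/187) = √(84188339/187) = √15743219393/187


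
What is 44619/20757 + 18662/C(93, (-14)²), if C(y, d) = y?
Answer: 4209857/20757 ≈ 202.82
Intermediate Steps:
44619/20757 + 18662/C(93, (-14)²) = 44619/20757 + 18662/93 = 44619*(1/20757) + 18662*(1/93) = 14873/6919 + 602/3 = 4209857/20757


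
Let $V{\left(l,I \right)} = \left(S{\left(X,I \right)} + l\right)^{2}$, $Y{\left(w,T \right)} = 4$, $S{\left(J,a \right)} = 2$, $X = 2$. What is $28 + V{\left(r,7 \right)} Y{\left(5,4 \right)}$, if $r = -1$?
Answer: $32$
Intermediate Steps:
$V{\left(l,I \right)} = \left(2 + l\right)^{2}$
$28 + V{\left(r,7 \right)} Y{\left(5,4 \right)} = 28 + \left(2 - 1\right)^{2} \cdot 4 = 28 + 1^{2} \cdot 4 = 28 + 1 \cdot 4 = 28 + 4 = 32$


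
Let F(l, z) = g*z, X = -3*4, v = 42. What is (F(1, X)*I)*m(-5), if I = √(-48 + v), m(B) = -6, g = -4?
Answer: -288*I*√6 ≈ -705.45*I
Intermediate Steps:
X = -12
I = I*√6 (I = √(-48 + 42) = √(-6) = I*√6 ≈ 2.4495*I)
F(l, z) = -4*z
(F(1, X)*I)*m(-5) = ((-4*(-12))*(I*√6))*(-6) = (48*(I*√6))*(-6) = (48*I*√6)*(-6) = -288*I*√6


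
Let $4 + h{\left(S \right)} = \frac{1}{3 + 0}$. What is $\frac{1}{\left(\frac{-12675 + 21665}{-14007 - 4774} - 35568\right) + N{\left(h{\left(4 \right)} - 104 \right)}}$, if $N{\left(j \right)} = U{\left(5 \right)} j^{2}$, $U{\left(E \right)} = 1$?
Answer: $- \frac{169029}{4052701433} \approx -4.1708 \cdot 10^{-5}$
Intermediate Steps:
$h{\left(S \right)} = - \frac{11}{3}$ ($h{\left(S \right)} = -4 + \frac{1}{3 + 0} = -4 + \frac{1}{3} = - \frac{11}{3}$)
$N{\left(j \right)} = j^{2}$ ($N{\left(j \right)} = 1 j^{2} = j^{2}$)
$\frac{1}{\left(\frac{-12675 + 21665}{-14007 - 4774} - 35568\right) + N{\left(h{\left(4 \right)} - 104 \right)}} = \frac{1}{\left(\frac{-12675 + 21665}{-14007 - 4774} - 35568\right) + \left(- \frac{11}{3} - 104\right)^{2}} = \frac{1}{\left(\frac{8990}{-18781} - 35568\right) + \left(- \frac{11}{3} - 104\right)^{2}} = \frac{1}{\left(8990 \left(- \frac{1}{18781}\right) - 35568\right) + \left(- \frac{323}{3}\right)^{2}} = \frac{1}{\left(- \frac{8990}{18781} - 35568\right) + \frac{104329}{9}} = \frac{1}{- \frac{668011598}{18781} + \frac{104329}{9}} = \frac{1}{- \frac{4052701433}{169029}} = - \frac{169029}{4052701433}$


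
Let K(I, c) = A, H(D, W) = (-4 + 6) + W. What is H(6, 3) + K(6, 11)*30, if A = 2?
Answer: 65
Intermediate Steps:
H(D, W) = 2 + W
K(I, c) = 2
H(6, 3) + K(6, 11)*30 = (2 + 3) + 2*30 = 5 + 60 = 65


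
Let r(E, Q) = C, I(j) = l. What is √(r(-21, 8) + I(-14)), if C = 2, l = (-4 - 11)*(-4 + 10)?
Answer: 2*I*√22 ≈ 9.3808*I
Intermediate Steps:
l = -90 (l = -15*6 = -90)
I(j) = -90
r(E, Q) = 2
√(r(-21, 8) + I(-14)) = √(2 - 90) = √(-88) = 2*I*√22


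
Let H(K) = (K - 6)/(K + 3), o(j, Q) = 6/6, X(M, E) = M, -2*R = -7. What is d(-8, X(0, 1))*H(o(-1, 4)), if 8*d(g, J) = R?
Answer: -35/64 ≈ -0.54688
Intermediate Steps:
R = 7/2 (R = -1/2*(-7) = 7/2 ≈ 3.5000)
d(g, J) = 7/16 (d(g, J) = (1/8)*(7/2) = 7/16)
o(j, Q) = 1 (o(j, Q) = 6*(1/6) = 1)
H(K) = (-6 + K)/(3 + K)
d(-8, X(0, 1))*H(o(-1, 4)) = 7*((-6 + 1)/(3 + 1))/16 = 7*(-5/4)/16 = 7*((1/4)*(-5))/16 = (7/16)*(-5/4) = -35/64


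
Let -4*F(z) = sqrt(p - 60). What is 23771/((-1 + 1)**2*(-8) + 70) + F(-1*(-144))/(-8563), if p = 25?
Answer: 23771/70 + I*sqrt(35)/34252 ≈ 339.59 + 0.00017272*I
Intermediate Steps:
F(z) = -I*sqrt(35)/4 (F(z) = -sqrt(25 - 60)/4 = -I*sqrt(35)/4)
23771/((-1 + 1)**2*(-8) + 70) + F(-1*(-144))/(-8563) = 23771/((-1 + 1)**2*(-8) + 70) - I*sqrt(35)/4/(-8563) = 23771/(0**2*(-8) + 70) - I*sqrt(35)/4*(-1/8563) = 23771/(0*(-8) + 70) + I*sqrt(35)/34252 = 23771/(0 + 70) + I*sqrt(35)/34252 = 23771/70 + I*sqrt(35)/34252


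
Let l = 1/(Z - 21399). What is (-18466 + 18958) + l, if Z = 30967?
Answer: 4707457/9568 ≈ 492.00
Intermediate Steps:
l = 1/9568 (l = 1/(30967 - 21399) = 1/9568 ≈ 0.00010451)
(-18466 + 18958) + l = (-18466 + 18958) + 1/9568 = 492 + 1/9568 = 4707457/9568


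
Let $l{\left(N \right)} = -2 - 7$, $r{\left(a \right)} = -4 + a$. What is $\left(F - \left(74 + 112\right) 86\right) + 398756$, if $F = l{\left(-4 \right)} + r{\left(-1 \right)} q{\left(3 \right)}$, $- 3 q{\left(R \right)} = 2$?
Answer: $\frac{1148263}{3} \approx 3.8275 \cdot 10^{5}$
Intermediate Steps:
$l{\left(N \right)} = -9$ ($l{\left(N \right)} = -2 - 7 = -9$)
$q{\left(R \right)} = - \frac{2}{3}$ ($q{\left(R \right)} = \left(- \frac{1}{3}\right) 2 = - \frac{2}{3}$)
$F = - \frac{17}{3}$ ($F = -9 + \left(-4 - 1\right) \left(- \frac{2}{3}\right) = -9 - - \frac{10}{3} = -9 + \frac{10}{3} = - \frac{17}{3} \approx -5.6667$)
$\left(F - \left(74 + 112\right) 86\right) + 398756 = \left(- \frac{17}{3} - \left(74 + 112\right) 86\right) + 398756 = \left(- \frac{17}{3} - 186 \cdot 86\right) + 398756 = \left(- \frac{17}{3} - 15996\right) + 398756 = - \frac{48005}{3} + 398756 = \frac{1148263}{3}$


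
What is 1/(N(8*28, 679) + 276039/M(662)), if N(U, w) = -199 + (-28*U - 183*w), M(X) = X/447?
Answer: 662/36847497 ≈ 1.7966e-5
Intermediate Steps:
M(X) = X/447 (M(X) = X*(1/447) = X/447)
N(U, w) = -199 - 183*w - 28*U (N(U, w) = -199 + (-183*w - 28*U) = -199 - 183*w - 28*U)
1/(N(8*28, 679) + 276039/M(662)) = 1/((-199 - 183*679 - 224*28) + 276039/(((1/447)*662))) = 1/((-199 - 124257 - 28*224) + 276039/(662/447)) = 1/((-199 - 124257 - 6272) + 276039*(447/662)) = 1/(-130728 + 123389433/662) = 1/(36847497/662) = 662/36847497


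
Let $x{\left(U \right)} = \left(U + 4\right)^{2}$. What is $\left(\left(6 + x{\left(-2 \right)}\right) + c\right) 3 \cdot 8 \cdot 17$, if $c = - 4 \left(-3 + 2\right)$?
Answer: $5712$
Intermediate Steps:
$x{\left(U \right)} = \left(4 + U\right)^{2}$
$c = 4$ ($c = \left(-4\right) \left(-1\right) = 4$)
$\left(\left(6 + x{\left(-2 \right)}\right) + c\right) 3 \cdot 8 \cdot 17 = \left(\left(6 + \left(4 - 2\right)^{2}\right) + 4\right) 3 \cdot 8 \cdot 17 = \left(\left(6 + 2^{2}\right) + 4\right) 24 \cdot 17 = \left(\left(6 + 4\right) + 4\right) 408 = \left(10 + 4\right) 408 = 14 \cdot 408 = 5712$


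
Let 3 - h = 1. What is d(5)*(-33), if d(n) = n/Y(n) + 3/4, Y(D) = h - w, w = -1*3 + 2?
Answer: -319/4 ≈ -79.750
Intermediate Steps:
w = -1 (w = -3 + 2 = -1)
h = 2 (h = 3 - 1*1 = 3 - 1 = 2)
Y(D) = 3 (Y(D) = 2 - 1*(-1) = 2 + 1 = 3)
d(n) = ¾ + n/3 (d(n) = n/3 + 3/4 = n*(⅓) + 3*(¼) = n/3 + ¾ = ¾ + n/3)
d(5)*(-33) = (¾ + (⅓)*5)*(-33) = (¾ + 5/3)*(-33) = (29/12)*(-33) = -319/4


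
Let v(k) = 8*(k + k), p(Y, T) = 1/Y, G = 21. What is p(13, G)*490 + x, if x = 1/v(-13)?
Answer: 603/16 ≈ 37.688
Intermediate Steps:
v(k) = 16*k (v(k) = 8*(2*k) = 16*k)
x = -1/208 (x = 1/(16*(-13)) = 1/(-208) = -1/208 ≈ -0.0048077)
p(13, G)*490 + x = 490/13 - 1/208 = 603/16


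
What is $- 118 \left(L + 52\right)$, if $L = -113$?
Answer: $7198$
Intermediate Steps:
$- 118 \left(L + 52\right) = - 118 \left(-113 + 52\right) = \left(-118\right) \left(-61\right) = 7198$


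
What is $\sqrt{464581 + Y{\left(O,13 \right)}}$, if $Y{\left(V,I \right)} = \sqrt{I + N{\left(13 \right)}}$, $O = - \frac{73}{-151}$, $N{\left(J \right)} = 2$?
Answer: $\sqrt{464581 + \sqrt{15}} \approx 681.6$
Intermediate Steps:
$O = \frac{73}{151}$ ($O = \left(-73\right) \left(- \frac{1}{151}\right) = \frac{73}{151} \approx 0.48344$)
$Y{\left(V,I \right)} = \sqrt{2 + I}$ ($Y{\left(V,I \right)} = \sqrt{I + 2} = \sqrt{2 + I}$)
$\sqrt{464581 + Y{\left(O,13 \right)}} = \sqrt{464581 + \sqrt{2 + 13}} = \sqrt{464581 + \sqrt{15}}$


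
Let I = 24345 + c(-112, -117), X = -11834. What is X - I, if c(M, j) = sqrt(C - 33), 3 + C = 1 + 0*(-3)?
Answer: -36179 - I*sqrt(35) ≈ -36179.0 - 5.9161*I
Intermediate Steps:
C = -2 (C = -3 + (1 + 0*(-3)) = -3 + (1 + 0) = -3 + 1 = -2)
c(M, j) = I*sqrt(35) (c(M, j) = sqrt(-2 - 33) = sqrt(-35) = I*sqrt(35))
I = 24345 + I*sqrt(35) ≈ 24345.0 + 5.9161*I
X - I = -11834 - (24345 + I*sqrt(35)) = -11834 + (-24345 - I*sqrt(35)) = -36179 - I*sqrt(35)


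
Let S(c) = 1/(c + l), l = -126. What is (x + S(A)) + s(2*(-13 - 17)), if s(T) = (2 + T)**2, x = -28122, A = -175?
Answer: -7452159/301 ≈ -24758.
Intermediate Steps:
S(c) = 1/(-126 + c) (S(c) = 1/(c - 126) = 1/(-126 + c))
(x + S(A)) + s(2*(-13 - 17)) = (-28122 + 1/(-126 - 175)) + (2 + 2*(-13 - 17))**2 = (-28122 + 1/(-301)) + (2 + 2*(-30))**2 = (-28122 - 1/301) + (2 - 60)**2 = -8464723/301 + (-58)**2 = -8464723/301 + 3364 = -7452159/301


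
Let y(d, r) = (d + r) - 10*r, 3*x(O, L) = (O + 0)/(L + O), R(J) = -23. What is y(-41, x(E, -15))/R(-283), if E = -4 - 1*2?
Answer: 293/161 ≈ 1.8199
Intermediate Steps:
E = -6 (E = -4 - 2 = -6)
x(O, L) = O/(3*(L + O)) (x(O, L) = ((O + 0)/(L + O))/3 = (O/(L + O))/3 = O/(3*(L + O)))
y(d, r) = d - 9*r
y(-41, x(E, -15))/R(-283) = (-41 - 3*(-6)/(-15 - 6))/(-23) = (-41 - 3*(-6)/(-21))*(-1/23) = (-41 - 3*(-6)*(-1)/21)*(-1/23) = (-41 - 9*2/21)*(-1/23) = (-41 - 6/7)*(-1/23) = -293/7*(-1/23) = 293/161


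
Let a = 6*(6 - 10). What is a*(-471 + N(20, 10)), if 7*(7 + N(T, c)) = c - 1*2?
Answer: 80112/7 ≈ 11445.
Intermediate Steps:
a = -24 (a = 6*(-4) = -24)
N(T, c) = -51/7 + c/7 (N(T, c) = -7 + (c - 1*2)/7 = -7 + (c - 2)/7 = -7 + (-2 + c)/7 = -7 + (-2/7 + c/7) = -51/7 + c/7)
a*(-471 + N(20, 10)) = -24*(-471 + (-51/7 + (⅐)*10)) = -24*(-471 + (-51/7 + 10/7)) = -24*(-471 - 41/7) = -24*(-3338/7) = 80112/7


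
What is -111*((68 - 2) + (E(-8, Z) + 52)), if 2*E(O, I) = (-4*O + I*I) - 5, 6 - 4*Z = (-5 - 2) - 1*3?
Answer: -30969/2 ≈ -15485.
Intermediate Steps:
Z = 4 (Z = 3/2 - ((-5 - 2) - 1*3)/4 = 3/2 - (-7 - 3)/4 = 3/2 - ¼*(-10) = 3/2 + 5/2 = 4)
E(O, I) = -5/2 + I²/2 - 2*O (E(O, I) = ((-4*O + I*I) - 5)/2 = ((-4*O + I²) - 5)/2 = ((I² - 4*O) - 5)/2 = (-5 + I² - 4*O)/2 = -5/2 + I²/2 - 2*O)
-111*((68 - 2) + (E(-8, Z) + 52)) = -111*((68 - 2) + ((-5/2 + (½)*4² - 2*(-8)) + 52)) = -111*(66 + ((-5/2 + (½)*16 + 16) + 52)) = -111*(66 + ((-5/2 + 8 + 16) + 52)) = -111*(66 + (43/2 + 52)) = -111*(66 + 147/2) = -111*279/2 = -30969/2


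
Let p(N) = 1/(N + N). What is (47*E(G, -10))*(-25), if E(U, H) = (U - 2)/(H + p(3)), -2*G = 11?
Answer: -52875/59 ≈ -896.19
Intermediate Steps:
p(N) = 1/(2*N)
G = -11/2 (G = -½*11 = -11/2 ≈ -5.5000)
E(U, H) = (-2 + U)/(⅙ + H) (E(U, H) = (U - 2)/(H + (½)/3) = (-2 + U)/(H + (½)*(⅓)) = (-2 + U)/(H + ⅙) = (-2 + U)/(⅙ + H))
(47*E(G, -10))*(-25) = (47*(6*(-2 - 11/2)/(1 + 6*(-10))))*(-25) = (47*(6*(-15/2)/(1 - 60)))*(-25) = (47*(6*(-15/2)/(-59)))*(-25) = (47*(6*(-1/59)*(-15/2)))*(-25) = (47*(45/59))*(-25) = (2115/59)*(-25) = -52875/59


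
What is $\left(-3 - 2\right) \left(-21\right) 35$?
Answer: $3675$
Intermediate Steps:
$\left(-3 - 2\right) \left(-21\right) 35 = \left(-5\right) \left(-21\right) 35 = 105 \cdot 35 = 3675$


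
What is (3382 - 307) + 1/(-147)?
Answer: 452024/147 ≈ 3075.0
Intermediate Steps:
(3382 - 307) + 1/(-147) = 3075 - 1/147 = 452024/147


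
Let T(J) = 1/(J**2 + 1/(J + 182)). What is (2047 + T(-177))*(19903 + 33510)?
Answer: 17127111704571/156646 ≈ 1.0934e+8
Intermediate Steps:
T(J) = 1/(J**2 + 1/(182 + J))
(2047 + T(-177))*(19903 + 33510) = (2047 + (182 - 177)/(1 + (-177)**3 + 182*(-177)**2))*(19903 + 33510) = (2047 + 5/(1 - 5545233 + 182*31329))*53413 = (2047 + 5/(1 - 5545233 + 5701878))*53413 = (2047 + 5/156646)*53413 = (320654367/156646)*53413 = 17127111704571/156646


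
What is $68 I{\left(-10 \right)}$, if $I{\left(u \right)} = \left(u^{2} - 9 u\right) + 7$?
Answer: $13396$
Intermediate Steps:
$I{\left(u \right)} = 7 + u^{2} - 9 u$
$68 I{\left(-10 \right)} = 68 \left(7 + \left(-10\right)^{2} - -90\right) = 68 \left(7 + 100 + 90\right) = 68 \cdot 197 = 13396$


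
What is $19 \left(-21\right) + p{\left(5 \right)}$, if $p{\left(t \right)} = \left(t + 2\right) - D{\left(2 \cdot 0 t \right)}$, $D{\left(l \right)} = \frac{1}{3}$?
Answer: $- \frac{1177}{3} \approx -392.33$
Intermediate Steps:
$D{\left(l \right)} = \frac{1}{3}$
$p{\left(t \right)} = \frac{5}{3} + t$ ($p{\left(t \right)} = \left(t + 2\right) - \frac{1}{3} = \left(2 + t\right) - \frac{1}{3} = \frac{5}{3} + t$)
$19 \left(-21\right) + p{\left(5 \right)} = 19 \left(-21\right) + \left(\frac{5}{3} + 5\right) = -399 + \frac{20}{3} = - \frac{1177}{3}$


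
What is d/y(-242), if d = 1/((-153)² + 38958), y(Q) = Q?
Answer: -1/15092814 ≈ -6.6257e-8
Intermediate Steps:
d = 1/62367 (d = 1/(23409 + 38958) = 1/62367 ≈ 1.6034e-5)
d/y(-242) = (1/62367)/(-242) = (1/62367)*(-1/242) = -1/15092814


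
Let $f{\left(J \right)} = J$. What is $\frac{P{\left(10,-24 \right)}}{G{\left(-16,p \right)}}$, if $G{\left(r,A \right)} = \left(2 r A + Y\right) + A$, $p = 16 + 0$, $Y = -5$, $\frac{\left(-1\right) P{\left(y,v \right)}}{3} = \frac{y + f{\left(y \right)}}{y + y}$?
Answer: $\frac{1}{167} \approx 0.005988$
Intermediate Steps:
$P{\left(y,v \right)} = -3$ ($P{\left(y,v \right)} = - 3 \frac{y + y}{y + y} = - 3 \frac{2 y}{2 y} = - 3 \cdot 2 y \frac{1}{2 y} = \left(-3\right) 1 = -3$)
$p = 16$
$G{\left(r,A \right)} = -5 + A + 2 A r$ ($G{\left(r,A \right)} = \left(2 r A - 5\right) + A = \left(2 A r - 5\right) + A = \left(-5 + 2 A r\right) + A = -5 + A + 2 A r$)
$\frac{P{\left(10,-24 \right)}}{G{\left(-16,p \right)}} = - \frac{3}{-5 + 16 + 2 \cdot 16 \left(-16\right)} = - \frac{3}{-5 + 16 - 512} = - \frac{3}{-501} = \left(-3\right) \left(- \frac{1}{501}\right) = \frac{1}{167}$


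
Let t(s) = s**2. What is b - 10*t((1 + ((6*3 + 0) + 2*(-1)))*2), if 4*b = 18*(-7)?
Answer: -23183/2 ≈ -11592.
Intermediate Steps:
b = -63/2 (b = (18*(-7))/4 = (1/4)*(-126) = -63/2 ≈ -31.500)
b - 10*t((1 + ((6*3 + 0) + 2*(-1)))*2) = -63/2 - 10*4*(1 + ((6*3 + 0) + 2*(-1)))**2 = -63/2 - 10*4*(1 + ((18 + 0) - 2))**2 = -63/2 - 10*4*(1 + (18 - 2))**2 = -63/2 - 10*4*(1 + 16)**2 = -63/2 - 10*(17*2)**2 = -63/2 - 10*34**2 = -63/2 - 10*1156 = -63/2 - 11560 = -23183/2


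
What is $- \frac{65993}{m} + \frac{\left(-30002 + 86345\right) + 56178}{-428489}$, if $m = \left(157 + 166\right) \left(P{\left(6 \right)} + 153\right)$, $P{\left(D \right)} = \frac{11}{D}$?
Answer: $- \frac{203427486369}{128575408763} \approx -1.5822$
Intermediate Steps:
$m = \frac{300067}{6}$ ($m = \left(157 + 166\right) \left(\frac{11}{6} + 153\right) = 323 \left(11 \cdot \frac{1}{6} + 153\right) = 323 \left(\frac{11}{6} + 153\right) = 323 \cdot \frac{929}{6} = \frac{300067}{6} \approx 50011.0$)
$- \frac{65993}{m} + \frac{\left(-30002 + 86345\right) + 56178}{-428489} = - \frac{65993}{\frac{300067}{6}} + \frac{\left(-30002 + 86345\right) + 56178}{-428489} = \left(-65993\right) \frac{6}{300067} + \left(56343 + 56178\right) \left(- \frac{1}{428489}\right) = - \frac{395958}{300067} + 112521 \left(- \frac{1}{428489}\right) = - \frac{395958}{300067} - \frac{112521}{428489} = - \frac{203427486369}{128575408763}$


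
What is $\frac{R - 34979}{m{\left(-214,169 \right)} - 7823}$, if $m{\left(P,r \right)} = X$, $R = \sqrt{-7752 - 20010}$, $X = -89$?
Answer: $\frac{34979}{7912} - \frac{i \sqrt{27762}}{7912} \approx 4.421 - 0.021059 i$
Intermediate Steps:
$R = i \sqrt{27762}$ ($R = \sqrt{-27762} = i \sqrt{27762} \approx 166.62 i$)
$m{\left(P,r \right)} = -89$
$\frac{R - 34979}{m{\left(-214,169 \right)} - 7823} = \frac{i \sqrt{27762} - 34979}{-89 - 7823} = \frac{-34979 + i \sqrt{27762}}{-7912} = \left(-34979 + i \sqrt{27762}\right) \left(- \frac{1}{7912}\right) = \frac{34979}{7912} - \frac{i \sqrt{27762}}{7912}$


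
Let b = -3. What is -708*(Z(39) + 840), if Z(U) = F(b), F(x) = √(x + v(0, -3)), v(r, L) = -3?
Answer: -594720 - 708*I*√6 ≈ -5.9472e+5 - 1734.2*I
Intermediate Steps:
F(x) = √(-3 + x) (F(x) = √(x - 3) = √(-3 + x))
Z(U) = I*√6 (Z(U) = √(-3 - 3) = √(-6) = I*√6)
-708*(Z(39) + 840) = -708*(I*√6 + 840) = -708*(840 + I*√6) = -594720 - 708*I*√6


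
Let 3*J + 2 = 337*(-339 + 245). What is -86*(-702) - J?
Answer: 70932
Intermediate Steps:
J = -10560 (J = -⅔ + (337*(-339 + 245))/3 = -⅔ + (337*(-94))/3 = -⅔ + (⅓)*(-31678) = -⅔ - 31678/3 = -10560)
-86*(-702) - J = -86*(-702) - 1*(-10560) = 60372 + 10560 = 70932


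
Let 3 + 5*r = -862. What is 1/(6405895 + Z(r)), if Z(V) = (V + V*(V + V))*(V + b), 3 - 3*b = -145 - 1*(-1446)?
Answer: -1/29743320 ≈ -3.3621e-8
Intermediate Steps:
r = -173 (r = -⅗ + (⅕)*(-862) = -⅗ - 862/5 = -173)
b = -1298/3 (b = 1 - (-145 - 1*(-1446))/3 = 1 - (-145 + 1446)/3 = 1 - ⅓*1301 = 1 - 1301/3 = -1298/3 ≈ -432.67)
Z(V) = (-1298/3 + V)*(V + 2*V²) (Z(V) = (V + V*(V + V))*(V - 1298/3) = (V + V*(2*V))*(-1298/3 + V) = (V + 2*V²)*(-1298/3 + V) = (-1298/3 + V)*(V + 2*V²))
1/(6405895 + Z(r)) = 1/(6405895 + (⅓)*(-173)*(-1298 - 2593*(-173) + 6*(-173)²)) = 1/(6405895 + (⅓)*(-173)*(-1298 + 448589 + 6*29929)) = 1/(6405895 + (⅓)*(-173)*(-1298 + 448589 + 179574)) = 1/(6405895 + (⅓)*(-173)*626865) = 1/(6405895 - 36149215) = 1/(-29743320) = -1/29743320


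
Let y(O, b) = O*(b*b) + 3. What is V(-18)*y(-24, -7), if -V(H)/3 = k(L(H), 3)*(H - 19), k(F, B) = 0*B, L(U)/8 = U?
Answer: 0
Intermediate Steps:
y(O, b) = 3 + O*b**2 (y(O, b) = O*b**2 + 3 = 3 + O*b**2)
L(U) = 8*U
k(F, B) = 0
V(H) = 0 (V(H) = -0*(H - 19) = -0*(-19 + H) = -3*0 = 0)
V(-18)*y(-24, -7) = 0*(3 - 24*(-7)**2) = 0*(3 - 24*49) = 0*(3 - 1176) = 0*(-1173) = 0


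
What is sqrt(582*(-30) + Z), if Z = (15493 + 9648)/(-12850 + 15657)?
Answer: I*sqrt(137501116753)/2807 ≈ 132.1*I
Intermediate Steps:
Z = 25141/2807 ≈ 8.9565
sqrt(582*(-30) + Z) = sqrt(582*(-30) + 25141/2807) = sqrt(-17460 + 25141/2807) = sqrt(-48985079/2807) = I*sqrt(137501116753)/2807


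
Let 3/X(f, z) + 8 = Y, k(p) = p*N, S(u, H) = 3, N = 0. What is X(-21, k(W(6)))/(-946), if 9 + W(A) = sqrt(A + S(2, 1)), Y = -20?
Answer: 3/26488 ≈ 0.00011326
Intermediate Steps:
W(A) = -9 + sqrt(3 + A) (W(A) = -9 + sqrt(A + 3) = -9 + sqrt(3 + A))
k(p) = 0 (k(p) = p*0 = 0)
X(f, z) = -3/28 (X(f, z) = 3/(-8 - 20) = 3/(-28) = 3*(-1/28) = -3/28)
X(-21, k(W(6)))/(-946) = -3/28/(-946) = -3/28*(-1/946) = 3/26488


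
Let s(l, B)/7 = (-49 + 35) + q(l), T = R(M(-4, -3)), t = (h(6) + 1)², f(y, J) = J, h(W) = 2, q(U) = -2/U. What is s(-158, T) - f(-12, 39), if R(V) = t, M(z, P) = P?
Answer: -10816/79 ≈ -136.91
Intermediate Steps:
t = 9 (t = (2 + 1)² = 3² = 9)
R(V) = 9
T = 9
s(l, B) = -98 - 14/l (s(l, B) = 7*((-49 + 35) - 2/l) = 7*(-14 - 2/l) = -98 - 14/l)
s(-158, T) - f(-12, 39) = (-98 - 14/(-158)) - 1*39 = (-98 - 14*(-1/158)) - 39 = (-98 + 7/79) - 39 = -7735/79 - 39 = -10816/79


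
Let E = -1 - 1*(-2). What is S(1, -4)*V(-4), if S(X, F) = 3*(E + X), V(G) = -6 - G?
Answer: -12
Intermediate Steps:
E = 1 (E = -1 + 2 = 1)
S(X, F) = 3 + 3*X (S(X, F) = 3*(1 + X) = 3 + 3*X)
S(1, -4)*V(-4) = (3 + 3*1)*(-6 - 1*(-4)) = (3 + 3)*(-6 + 4) = 6*(-2) = -12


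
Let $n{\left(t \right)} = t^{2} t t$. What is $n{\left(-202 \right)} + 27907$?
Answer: $1664994323$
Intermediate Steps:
$n{\left(t \right)} = t^{4}$ ($n{\left(t \right)} = t^{3} t = t^{4}$)
$n{\left(-202 \right)} + 27907 = \left(-202\right)^{4} + 27907 = 1664966416 + 27907 = 1664994323$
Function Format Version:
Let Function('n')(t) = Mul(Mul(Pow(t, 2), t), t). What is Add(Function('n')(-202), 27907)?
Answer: 1664994323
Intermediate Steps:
Function('n')(t) = Pow(t, 4) (Function('n')(t) = Mul(Pow(t, 3), t) = Pow(t, 4))
Add(Function('n')(-202), 27907) = Add(Pow(-202, 4), 27907) = Add(1664966416, 27907) = 1664994323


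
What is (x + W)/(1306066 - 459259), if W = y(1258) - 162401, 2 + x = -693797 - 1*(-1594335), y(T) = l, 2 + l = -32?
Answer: 56777/65139 ≈ 0.87163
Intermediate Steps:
l = -34 (l = -2 - 32 = -34)
y(T) = -34
x = 900536 (x = -2 + (-693797 - 1*(-1594335)) = -2 + (-693797 + 1594335) = -2 + 900538 = 900536)
W = -162435 (W = -34 - 162401 = -162435)
(x + W)/(1306066 - 459259) = (900536 - 162435)/(1306066 - 459259) = 738101/846807 = 738101*(1/846807) = 56777/65139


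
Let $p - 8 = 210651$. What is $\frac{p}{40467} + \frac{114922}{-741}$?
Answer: $- \frac{1498150085}{9995349} \approx -149.88$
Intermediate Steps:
$p = 210659$ ($p = 8 + 210651 = 210659$)
$\frac{p}{40467} + \frac{114922}{-741} = \frac{210659}{40467} + \frac{114922}{-741} = 210659 \cdot \frac{1}{40467} + 114922 \left(- \frac{1}{741}\right) = \frac{210659}{40467} - \frac{114922}{741} = - \frac{1498150085}{9995349}$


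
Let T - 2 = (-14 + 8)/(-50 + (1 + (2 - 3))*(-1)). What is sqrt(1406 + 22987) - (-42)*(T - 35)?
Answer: -34524/25 + sqrt(24393) ≈ -1224.8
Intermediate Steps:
T = 53/25 (T = 2 + (-14 + 8)/(-50 + (1 + (2 - 3))*(-1)) = 2 - 6/(-50 + (1 - 1)*(-1)) = 2 - 6/(-50 + 0*(-1)) = 2 - 6/(-50 + 0) = 2 - 6/(-50) = 2 - 6*(-1/50) = 2 + 3/25 = 53/25 ≈ 2.1200)
sqrt(1406 + 22987) - (-42)*(T - 35) = sqrt(1406 + 22987) - (-42)*(53/25 - 35) = sqrt(24393) - (-42)*(-822)/25 = sqrt(24393) - 1*34524/25 = sqrt(24393) - 34524/25 = -34524/25 + sqrt(24393)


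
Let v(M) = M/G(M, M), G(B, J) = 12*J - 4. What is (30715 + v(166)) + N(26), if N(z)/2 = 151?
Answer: 30830981/994 ≈ 31017.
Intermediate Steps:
G(B, J) = -4 + 12*J
N(z) = 302 (N(z) = 2*151 = 302)
v(M) = M/(-4 + 12*M)
(30715 + v(166)) + N(26) = (30715 + (¼)*166/(-1 + 3*166)) + 302 = (30715 + (¼)*166/(-1 + 498)) + 302 = (30715 + (¼)*166/497) + 302 = (30715 + (¼)*166*(1/497)) + 302 = (30715 + 83/994) + 302 = 30530793/994 + 302 = 30830981/994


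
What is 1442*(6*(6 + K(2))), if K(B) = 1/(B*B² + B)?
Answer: 263886/5 ≈ 52777.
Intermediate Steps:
K(B) = 1/(B + B³) (K(B) = 1/(B³ + B) = 1/(B + B³))
1442*(6*(6 + K(2))) = 1442*(6*(6 + 1/(2 + 2³))) = 1442*(6*(6 + 1/(2 + 8))) = 1442*(6*(6 + 1/10)) = 1442*(6*(6 + ⅒)) = 1442*(6*(61/10)) = 1442*(183/5) = 263886/5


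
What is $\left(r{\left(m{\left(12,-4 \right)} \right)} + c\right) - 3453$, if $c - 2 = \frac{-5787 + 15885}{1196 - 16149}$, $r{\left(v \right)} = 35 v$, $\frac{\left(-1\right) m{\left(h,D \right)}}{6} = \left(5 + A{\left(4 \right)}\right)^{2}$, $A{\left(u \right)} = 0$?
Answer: $- \frac{130116151}{14953} \approx -8701.7$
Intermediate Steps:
$m{\left(h,D \right)} = -150$ ($m{\left(h,D \right)} = - 6 \left(5 + 0\right)^{2} = - 6 \cdot 5^{2} = \left(-6\right) 25 = -150$)
$c = \frac{19808}{14953}$ ($c = 2 + \frac{-5787 + 15885}{1196 - 16149} = 2 + \frac{10098}{-14953} = 2 + 10098 \left(- \frac{1}{14953}\right) = 2 - \frac{10098}{14953} = \frac{19808}{14953} \approx 1.3247$)
$\left(r{\left(m{\left(12,-4 \right)} \right)} + c\right) - 3453 = \left(35 \left(-150\right) + \frac{19808}{14953}\right) - 3453 = \left(-5250 + \frac{19808}{14953}\right) - 3453 = - \frac{78483442}{14953} - 3453 = - \frac{130116151}{14953}$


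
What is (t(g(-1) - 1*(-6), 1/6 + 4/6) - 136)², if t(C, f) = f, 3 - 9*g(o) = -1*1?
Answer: 657721/36 ≈ 18270.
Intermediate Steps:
g(o) = 4/9 (g(o) = ⅓ - (-1)/9 = ⅓ - ⅑*(-1) = ⅓ + ⅑ = 4/9)
(t(g(-1) - 1*(-6), 1/6 + 4/6) - 136)² = ((1/6 + 4/6) - 136)² = ((1*(⅙) + 4*(⅙)) - 136)² = ((⅙ + ⅔) - 136)² = (⅚ - 136)² = (-811/6)² = 657721/36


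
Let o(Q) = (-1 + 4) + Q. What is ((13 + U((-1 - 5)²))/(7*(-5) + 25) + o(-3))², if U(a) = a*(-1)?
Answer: 529/100 ≈ 5.2900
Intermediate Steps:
o(Q) = 3 + Q
U(a) = -a
((13 + U((-1 - 5)²))/(7*(-5) + 25) + o(-3))² = ((13 - (-1 - 5)²)/(7*(-5) + 25) + (3 - 3))² = ((13 - 1*(-6)²)/(-35 + 25) + 0)² = ((13 - 1*36)/(-10) + 0)² = ((13 - 36)*(-⅒) + 0)² = (-23*(-⅒) + 0)² = (23/10 + 0)² = (23/10)² = 529/100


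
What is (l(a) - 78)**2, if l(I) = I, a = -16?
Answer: 8836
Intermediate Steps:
(l(a) - 78)**2 = (-16 - 78)**2 = (-94)**2 = 8836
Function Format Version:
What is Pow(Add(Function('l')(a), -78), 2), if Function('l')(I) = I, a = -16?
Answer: 8836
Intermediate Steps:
Pow(Add(Function('l')(a), -78), 2) = Pow(Add(-16, -78), 2) = Pow(-94, 2) = 8836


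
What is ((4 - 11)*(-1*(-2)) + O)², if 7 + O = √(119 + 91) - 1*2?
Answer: (23 - √210)² ≈ 72.397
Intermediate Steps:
O = -9 + √210 (O = -7 + (√(119 + 91) - 1*2) = -7 + (√210 - 2) = -7 + (-2 + √210) = -9 + √210 ≈ 5.4914)
((4 - 11)*(-1*(-2)) + O)² = ((4 - 11)*(-1*(-2)) + (-9 + √210))² = (-7*2 + (-9 + √210))² = (-14 + (-9 + √210))² = (-23 + √210)²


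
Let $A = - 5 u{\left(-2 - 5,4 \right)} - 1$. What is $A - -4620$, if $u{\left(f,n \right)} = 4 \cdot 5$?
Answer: $4519$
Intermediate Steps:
$u{\left(f,n \right)} = 20$
$A = -101$ ($A = \left(-5\right) 20 - 1 = -100 - 1 = -101$)
$A - -4620 = -101 - -4620 = -101 + 4620 = 4519$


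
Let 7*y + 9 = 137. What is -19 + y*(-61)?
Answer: -7941/7 ≈ -1134.4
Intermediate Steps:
y = 128/7 (y = -9/7 + (⅐)*137 = -9/7 + 137/7 = 128/7 ≈ 18.286)
-19 + y*(-61) = -19 + (128/7)*(-61) = -19 - 7808/7 = -7941/7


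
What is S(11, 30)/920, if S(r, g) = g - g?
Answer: 0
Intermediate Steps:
S(r, g) = 0
S(11, 30)/920 = 0/920 = 0*(1/920) = 0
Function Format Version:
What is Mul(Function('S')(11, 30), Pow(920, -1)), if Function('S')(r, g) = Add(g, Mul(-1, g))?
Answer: 0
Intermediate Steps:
Function('S')(r, g) = 0
Mul(Function('S')(11, 30), Pow(920, -1)) = Mul(0, Pow(920, -1)) = Mul(0, Rational(1, 920)) = 0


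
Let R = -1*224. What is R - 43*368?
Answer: -16048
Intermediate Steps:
R = -224
R - 43*368 = -224 - 43*368 = -224 - 15824 = -16048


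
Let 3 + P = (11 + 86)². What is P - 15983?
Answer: -6577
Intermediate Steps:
P = 9406 (P = -3 + (11 + 86)² = -3 + 97² = -3 + 9409 = 9406)
P - 15983 = 9406 - 15983 = -6577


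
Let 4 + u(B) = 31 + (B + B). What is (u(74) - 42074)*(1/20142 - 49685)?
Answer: 41930645015831/20142 ≈ 2.0818e+9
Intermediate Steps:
u(B) = 27 + 2*B (u(B) = -4 + (31 + (B + B)) = -4 + (31 + 2*B) = 27 + 2*B)
(u(74) - 42074)*(1/20142 - 49685) = ((27 + 2*74) - 42074)*(1/20142 - 49685) = ((27 + 148) - 42074)*(1/20142 - 49685) = (175 - 42074)*(-1000755269/20142) = -41899*(-1000755269/20142) = 41930645015831/20142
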